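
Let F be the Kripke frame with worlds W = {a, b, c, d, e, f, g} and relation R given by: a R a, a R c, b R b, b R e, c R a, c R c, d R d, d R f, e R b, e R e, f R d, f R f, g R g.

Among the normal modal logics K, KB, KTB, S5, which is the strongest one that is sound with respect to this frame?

Symmetric (axiom B): yes — every pair in R has its reverse in R.
Reflexive (axiom T): yes — every world is R-related to itself.
Euclidean (axiom 5): yes — any two successors of a common world are R-related.
So F validates K, KB, KTB, S5. The strongest is S5.

S5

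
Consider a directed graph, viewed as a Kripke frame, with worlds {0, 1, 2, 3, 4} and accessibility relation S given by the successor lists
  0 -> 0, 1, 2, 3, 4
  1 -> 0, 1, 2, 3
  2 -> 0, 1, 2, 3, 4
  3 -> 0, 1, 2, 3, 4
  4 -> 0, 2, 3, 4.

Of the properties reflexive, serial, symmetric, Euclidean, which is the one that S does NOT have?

Reflexive: yes — every world is S-related to itself.
Serial: yes — every world has a successor (e.g. 0 S 0).
Symmetric: yes — every pair in S has its reverse in S.
Euclidean: no — 0 S 1 and 0 S 4, but not 1 S 4.
Only Euclidean fails.

Euclidean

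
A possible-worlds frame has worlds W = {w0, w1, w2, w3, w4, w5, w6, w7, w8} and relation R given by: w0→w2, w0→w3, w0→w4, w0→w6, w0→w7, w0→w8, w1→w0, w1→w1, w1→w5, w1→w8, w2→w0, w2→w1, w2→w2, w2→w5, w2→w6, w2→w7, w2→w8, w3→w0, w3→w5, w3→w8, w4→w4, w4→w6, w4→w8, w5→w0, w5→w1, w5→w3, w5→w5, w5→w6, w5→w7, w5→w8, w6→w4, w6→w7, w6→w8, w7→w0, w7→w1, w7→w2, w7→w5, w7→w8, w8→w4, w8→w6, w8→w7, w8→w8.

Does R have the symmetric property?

Symmetric: no — w0 R w4 but not w4 R w0.

No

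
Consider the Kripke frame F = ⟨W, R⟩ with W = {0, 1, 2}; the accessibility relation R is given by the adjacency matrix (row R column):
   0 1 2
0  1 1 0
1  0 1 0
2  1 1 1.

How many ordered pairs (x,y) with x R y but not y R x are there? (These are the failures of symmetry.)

3

Enumerating: (0,1), (2,0), (2,1).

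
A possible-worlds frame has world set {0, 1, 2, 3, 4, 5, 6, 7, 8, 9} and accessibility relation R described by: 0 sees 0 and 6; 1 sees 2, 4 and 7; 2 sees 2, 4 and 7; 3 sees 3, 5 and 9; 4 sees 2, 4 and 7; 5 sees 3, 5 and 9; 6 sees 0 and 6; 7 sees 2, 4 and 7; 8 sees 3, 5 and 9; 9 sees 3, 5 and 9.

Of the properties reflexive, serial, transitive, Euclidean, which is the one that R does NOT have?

Reflexive: no — 1 is not related to itself.
Serial: yes — every world has a successor (e.g. 0 R 0).
Transitive: yes — every two-step R-path is closed by a direct edge.
Euclidean: yes — any two successors of a common world are R-related.
Only reflexive fails.

reflexive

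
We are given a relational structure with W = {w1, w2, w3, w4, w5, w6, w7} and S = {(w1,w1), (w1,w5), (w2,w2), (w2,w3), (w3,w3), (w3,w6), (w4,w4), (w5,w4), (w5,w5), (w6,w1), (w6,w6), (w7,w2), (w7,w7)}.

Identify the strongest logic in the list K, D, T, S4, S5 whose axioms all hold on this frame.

Serial (axiom D): yes — every world has a successor (e.g. w1 S w1).
Reflexive (axiom T): yes — every world is S-related to itself.
Transitive (axiom 4): no — w1 S w5 and w5 S w4, but not w1 S w4.
Euclidean (axiom 5): no — w1 S w5 and w1 S w1, but not w5 S w1.
So F validates K, D, T; S4 would additionally require S to be transitive. The strongest is T.

T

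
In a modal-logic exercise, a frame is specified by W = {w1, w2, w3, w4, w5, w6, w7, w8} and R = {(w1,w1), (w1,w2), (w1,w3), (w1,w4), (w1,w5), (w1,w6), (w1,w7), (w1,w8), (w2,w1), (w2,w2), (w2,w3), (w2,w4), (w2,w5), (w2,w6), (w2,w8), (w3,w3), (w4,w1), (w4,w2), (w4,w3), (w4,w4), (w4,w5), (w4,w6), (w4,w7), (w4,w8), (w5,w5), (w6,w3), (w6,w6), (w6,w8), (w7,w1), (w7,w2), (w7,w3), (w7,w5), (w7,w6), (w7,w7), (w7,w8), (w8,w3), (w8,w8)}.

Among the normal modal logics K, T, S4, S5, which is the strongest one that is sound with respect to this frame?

Reflexive (axiom T): yes — every world is R-related to itself.
Transitive (axiom 4): no — w2 R w1 and w1 R w7, but not w2 R w7.
Euclidean (axiom 5): no — w1 R w2 and w1 R w7, but not w2 R w7.
So F validates K, T; S4 would additionally require R to be transitive. The strongest is T.

T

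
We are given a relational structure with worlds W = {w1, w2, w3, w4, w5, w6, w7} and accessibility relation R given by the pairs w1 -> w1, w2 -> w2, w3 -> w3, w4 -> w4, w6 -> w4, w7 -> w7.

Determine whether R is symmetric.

No

Symmetric: no — w6 R w4 but not w4 R w6.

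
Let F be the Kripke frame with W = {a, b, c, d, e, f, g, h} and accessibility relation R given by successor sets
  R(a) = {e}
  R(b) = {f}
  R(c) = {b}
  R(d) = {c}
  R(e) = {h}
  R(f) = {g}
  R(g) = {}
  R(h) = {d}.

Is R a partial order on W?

Reflexive: no — a is not related to itself.
Transitive: no — a R e and e R h, but not a R h.
Antisymmetric: yes — no distinct pair is related both ways.
So R is not a partial order.

No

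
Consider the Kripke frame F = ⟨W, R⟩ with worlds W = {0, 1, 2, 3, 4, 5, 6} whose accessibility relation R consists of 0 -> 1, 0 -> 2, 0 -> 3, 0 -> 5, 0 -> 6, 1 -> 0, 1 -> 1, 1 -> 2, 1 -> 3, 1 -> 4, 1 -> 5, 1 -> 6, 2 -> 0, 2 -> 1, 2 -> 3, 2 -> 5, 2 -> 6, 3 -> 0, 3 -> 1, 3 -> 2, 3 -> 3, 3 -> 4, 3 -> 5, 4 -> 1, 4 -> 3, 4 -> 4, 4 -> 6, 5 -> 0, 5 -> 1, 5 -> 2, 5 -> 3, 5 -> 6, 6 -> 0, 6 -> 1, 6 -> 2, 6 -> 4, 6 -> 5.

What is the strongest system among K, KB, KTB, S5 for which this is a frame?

Symmetric (axiom B): yes — every pair in R has its reverse in R.
Reflexive (axiom T): no — 0 is not related to itself.
Euclidean (axiom 5): no — 0 R 3 and 0 R 6, but not 3 R 6.
So F validates K, KB; KTB would additionally require R to be reflexive. The strongest is KB.

KB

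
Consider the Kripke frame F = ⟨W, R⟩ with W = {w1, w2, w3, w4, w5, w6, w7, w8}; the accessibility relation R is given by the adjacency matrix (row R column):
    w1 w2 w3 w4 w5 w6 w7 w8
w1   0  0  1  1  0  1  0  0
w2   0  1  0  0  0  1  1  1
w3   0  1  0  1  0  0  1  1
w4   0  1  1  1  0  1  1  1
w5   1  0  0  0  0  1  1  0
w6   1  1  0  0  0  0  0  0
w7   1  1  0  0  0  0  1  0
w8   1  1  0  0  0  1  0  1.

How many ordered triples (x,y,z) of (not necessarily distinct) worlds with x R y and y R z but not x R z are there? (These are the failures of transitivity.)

38

Enumerating: (w1,w3,w2), (w1,w3,w7), (w1,w3,w8), (w1,w4,w2), (w1,w4,w7), (w1,w4,w8), (w1,w6,w1), (w1,w6,w2), (w2,w6,w1), (w2,w7,w1), (w2,w8,w1), (w3,w2,w6), … and 26 more.
Total: 38.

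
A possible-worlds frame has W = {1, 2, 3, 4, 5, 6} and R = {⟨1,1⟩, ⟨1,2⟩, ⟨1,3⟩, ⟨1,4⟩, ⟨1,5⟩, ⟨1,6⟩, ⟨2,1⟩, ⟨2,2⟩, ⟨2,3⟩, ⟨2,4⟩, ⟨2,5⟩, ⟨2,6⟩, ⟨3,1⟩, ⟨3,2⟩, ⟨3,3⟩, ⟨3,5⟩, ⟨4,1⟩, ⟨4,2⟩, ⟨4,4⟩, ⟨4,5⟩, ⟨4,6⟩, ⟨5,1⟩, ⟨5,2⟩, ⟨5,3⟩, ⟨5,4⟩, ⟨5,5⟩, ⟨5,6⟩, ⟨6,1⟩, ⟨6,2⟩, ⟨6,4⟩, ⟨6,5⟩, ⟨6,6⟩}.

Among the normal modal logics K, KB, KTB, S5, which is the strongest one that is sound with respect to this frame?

Symmetric (axiom B): yes — every pair in R has its reverse in R.
Reflexive (axiom T): yes — every world is R-related to itself.
Euclidean (axiom 5): no — 1 R 3 and 1 R 4, but not 3 R 4.
So F validates K, KB, KTB; S5 would additionally require R to be Euclidean. The strongest is KTB.

KTB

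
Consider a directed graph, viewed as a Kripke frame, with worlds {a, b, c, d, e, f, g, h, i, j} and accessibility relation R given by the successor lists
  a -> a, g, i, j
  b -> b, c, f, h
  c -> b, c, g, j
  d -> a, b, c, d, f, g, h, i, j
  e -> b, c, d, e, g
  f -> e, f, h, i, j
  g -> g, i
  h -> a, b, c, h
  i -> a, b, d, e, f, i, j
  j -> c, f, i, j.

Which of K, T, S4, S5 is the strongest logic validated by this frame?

Reflexive (axiom T): yes — every world is R-related to itself.
Transitive (axiom 4): no — a R i and i R b, but not a R b.
Euclidean (axiom 5): no — a R g and a R j, but not g R j.
So F validates K, T; S4 would additionally require R to be transitive. The strongest is T.

T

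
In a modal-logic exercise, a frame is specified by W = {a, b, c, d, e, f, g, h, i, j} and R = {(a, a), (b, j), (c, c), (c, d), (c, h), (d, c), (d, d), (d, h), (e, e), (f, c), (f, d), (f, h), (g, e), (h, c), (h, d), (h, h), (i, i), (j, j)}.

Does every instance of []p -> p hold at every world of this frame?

No

Axiom T corresponds to the accessibility relation being reflexive.
Reflexive: no — b is not related to itself.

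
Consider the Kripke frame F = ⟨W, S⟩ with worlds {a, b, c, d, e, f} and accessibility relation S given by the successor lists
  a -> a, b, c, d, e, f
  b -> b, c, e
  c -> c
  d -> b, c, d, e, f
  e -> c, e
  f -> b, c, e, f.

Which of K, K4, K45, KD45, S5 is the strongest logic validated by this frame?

K4

Transitive (axiom 4): yes — every two-step S-path is closed by a direct edge.
Euclidean (axiom 5): no — a S b and a S d, but not b S d.
Serial (axiom D): yes — every world has a successor (e.g. a S a).
Reflexive (axiom T): yes — every world is S-related to itself.
So F validates K, K4; K45 would additionally require S to be Euclidean. The strongest is K4.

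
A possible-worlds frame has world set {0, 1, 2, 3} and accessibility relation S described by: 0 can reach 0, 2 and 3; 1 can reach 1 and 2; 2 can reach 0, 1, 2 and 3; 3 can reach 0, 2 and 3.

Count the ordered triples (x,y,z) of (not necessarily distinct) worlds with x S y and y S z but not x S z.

4

Enumerating: (0,2,1), (1,2,0), (1,2,3), (3,2,1).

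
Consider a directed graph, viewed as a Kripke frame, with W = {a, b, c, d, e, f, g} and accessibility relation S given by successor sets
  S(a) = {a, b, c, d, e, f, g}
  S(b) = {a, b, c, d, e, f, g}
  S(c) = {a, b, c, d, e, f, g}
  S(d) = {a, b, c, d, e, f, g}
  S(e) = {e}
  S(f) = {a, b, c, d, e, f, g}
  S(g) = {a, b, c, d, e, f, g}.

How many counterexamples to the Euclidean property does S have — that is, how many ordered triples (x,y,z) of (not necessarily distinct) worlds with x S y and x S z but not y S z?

Enumerating: (a,e,a), (a,e,b), (a,e,c), (a,e,d), (a,e,f), (a,e,g), (b,e,a), (b,e,b), (b,e,c), (b,e,d), (b,e,f), (b,e,g), … and 24 more.
Total: 36.

36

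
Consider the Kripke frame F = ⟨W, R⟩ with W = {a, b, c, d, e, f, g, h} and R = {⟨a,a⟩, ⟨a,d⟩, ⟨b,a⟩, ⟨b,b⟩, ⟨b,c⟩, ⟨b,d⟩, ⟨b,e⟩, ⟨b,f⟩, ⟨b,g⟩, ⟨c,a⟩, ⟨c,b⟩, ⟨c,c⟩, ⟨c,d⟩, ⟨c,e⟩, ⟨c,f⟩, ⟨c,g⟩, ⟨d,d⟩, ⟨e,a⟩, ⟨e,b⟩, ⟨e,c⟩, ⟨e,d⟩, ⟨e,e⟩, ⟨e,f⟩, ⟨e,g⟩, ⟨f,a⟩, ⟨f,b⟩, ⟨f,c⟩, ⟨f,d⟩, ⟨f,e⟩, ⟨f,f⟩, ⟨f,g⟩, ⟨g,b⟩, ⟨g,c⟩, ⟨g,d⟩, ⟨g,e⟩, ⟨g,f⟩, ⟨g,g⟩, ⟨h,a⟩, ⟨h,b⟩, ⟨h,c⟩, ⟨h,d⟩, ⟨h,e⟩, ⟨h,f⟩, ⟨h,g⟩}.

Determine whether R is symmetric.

Symmetric: no — a R d but not d R a.

No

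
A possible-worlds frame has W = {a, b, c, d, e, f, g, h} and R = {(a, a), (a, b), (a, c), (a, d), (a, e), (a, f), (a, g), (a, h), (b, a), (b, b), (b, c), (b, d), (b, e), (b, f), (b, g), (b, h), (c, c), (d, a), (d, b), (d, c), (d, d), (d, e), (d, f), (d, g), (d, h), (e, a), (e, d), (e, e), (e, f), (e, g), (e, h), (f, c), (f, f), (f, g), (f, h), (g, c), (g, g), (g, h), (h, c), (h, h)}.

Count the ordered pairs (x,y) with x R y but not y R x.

22

Enumerating: (a,c), (a,f), (a,g), (a,h), (b,c), (b,e), (b,f), (b,g), (b,h), (d,c), (d,f), (d,g), … and 10 more.
Total: 22.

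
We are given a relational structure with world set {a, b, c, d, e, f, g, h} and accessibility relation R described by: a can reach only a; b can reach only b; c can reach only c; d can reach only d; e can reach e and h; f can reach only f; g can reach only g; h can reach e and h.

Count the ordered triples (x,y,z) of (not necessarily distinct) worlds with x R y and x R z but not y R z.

R is Euclidean; there are no such tuples.

0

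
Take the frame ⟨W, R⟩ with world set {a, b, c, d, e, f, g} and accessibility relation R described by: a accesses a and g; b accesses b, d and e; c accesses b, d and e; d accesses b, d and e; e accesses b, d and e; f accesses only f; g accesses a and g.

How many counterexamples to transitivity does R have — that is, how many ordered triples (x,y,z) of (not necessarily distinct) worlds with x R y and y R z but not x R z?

0

R is transitive; there are no such tuples.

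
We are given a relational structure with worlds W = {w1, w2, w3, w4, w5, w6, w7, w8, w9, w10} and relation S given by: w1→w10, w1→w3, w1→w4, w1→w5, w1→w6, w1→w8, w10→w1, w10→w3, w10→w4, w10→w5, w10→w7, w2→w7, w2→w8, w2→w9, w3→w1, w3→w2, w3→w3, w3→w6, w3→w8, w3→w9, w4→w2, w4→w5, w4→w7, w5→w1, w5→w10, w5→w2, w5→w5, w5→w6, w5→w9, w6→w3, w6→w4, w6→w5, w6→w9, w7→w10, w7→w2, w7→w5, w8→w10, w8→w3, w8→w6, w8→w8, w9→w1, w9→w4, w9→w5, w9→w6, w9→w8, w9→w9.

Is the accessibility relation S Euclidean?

No

Euclidean: no — w1 S w10 and w1 S w6, but not w10 S w6.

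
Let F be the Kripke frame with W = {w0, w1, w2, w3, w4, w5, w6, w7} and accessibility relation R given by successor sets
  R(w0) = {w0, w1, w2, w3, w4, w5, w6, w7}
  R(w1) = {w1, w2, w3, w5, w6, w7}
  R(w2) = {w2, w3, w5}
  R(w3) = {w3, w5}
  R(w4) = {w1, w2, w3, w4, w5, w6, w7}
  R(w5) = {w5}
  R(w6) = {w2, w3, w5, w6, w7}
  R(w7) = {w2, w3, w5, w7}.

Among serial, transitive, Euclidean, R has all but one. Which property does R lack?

Serial: yes — every world has a successor (e.g. w0 R w0).
Transitive: yes — every two-step R-path is closed by a direct edge.
Euclidean: no — w0 R w1 and w0 R w4, but not w1 R w4.
Only Euclidean fails.

Euclidean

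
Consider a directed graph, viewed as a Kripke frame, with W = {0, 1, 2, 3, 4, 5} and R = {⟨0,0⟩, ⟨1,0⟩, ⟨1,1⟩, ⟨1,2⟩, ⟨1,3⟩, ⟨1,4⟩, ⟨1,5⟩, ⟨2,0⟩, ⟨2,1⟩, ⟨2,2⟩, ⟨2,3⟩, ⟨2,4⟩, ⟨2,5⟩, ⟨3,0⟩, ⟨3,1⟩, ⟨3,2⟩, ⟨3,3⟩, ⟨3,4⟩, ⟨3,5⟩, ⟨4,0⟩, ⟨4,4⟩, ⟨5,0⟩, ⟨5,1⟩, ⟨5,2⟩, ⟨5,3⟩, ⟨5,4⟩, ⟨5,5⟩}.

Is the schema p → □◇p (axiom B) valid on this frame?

No

The schema B characterises exactly the symmetric frames.
Symmetric: no — 1 R 0 but not 0 R 1.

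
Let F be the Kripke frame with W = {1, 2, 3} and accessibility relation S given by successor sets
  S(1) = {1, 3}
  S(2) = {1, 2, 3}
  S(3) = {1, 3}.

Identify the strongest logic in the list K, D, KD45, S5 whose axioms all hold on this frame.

Serial (axiom D): yes — every world has a successor (e.g. 1 S 1).
Euclidean (axiom 5): no — 2 S 1 and 2 S 2, but not 1 S 2.
Transitive (axiom 4): yes — every two-step S-path is closed by a direct edge.
Reflexive (axiom T): yes — every world is S-related to itself.
So F validates K, D; KD45 would additionally require S to be Euclidean. The strongest is D.

D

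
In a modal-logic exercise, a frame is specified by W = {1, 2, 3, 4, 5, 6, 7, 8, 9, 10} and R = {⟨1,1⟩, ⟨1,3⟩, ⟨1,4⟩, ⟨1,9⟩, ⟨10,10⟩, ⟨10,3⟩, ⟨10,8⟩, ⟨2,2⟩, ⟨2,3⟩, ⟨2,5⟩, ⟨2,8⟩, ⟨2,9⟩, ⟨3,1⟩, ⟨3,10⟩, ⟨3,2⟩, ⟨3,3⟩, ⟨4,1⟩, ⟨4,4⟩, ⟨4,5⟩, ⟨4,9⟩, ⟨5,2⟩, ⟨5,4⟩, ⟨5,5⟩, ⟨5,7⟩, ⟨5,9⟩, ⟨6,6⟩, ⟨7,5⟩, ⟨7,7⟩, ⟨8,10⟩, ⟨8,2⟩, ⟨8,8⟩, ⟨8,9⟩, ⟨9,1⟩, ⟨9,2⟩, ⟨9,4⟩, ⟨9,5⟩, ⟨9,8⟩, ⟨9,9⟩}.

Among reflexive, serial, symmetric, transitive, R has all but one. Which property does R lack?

transitive

Reflexive: yes — every world is R-related to itself.
Serial: yes — every world has a successor (e.g. 1 R 1).
Symmetric: yes — every pair in R has its reverse in R.
Transitive: no — 1 R 3 and 3 R 10, but not 1 R 10.
Only transitive fails.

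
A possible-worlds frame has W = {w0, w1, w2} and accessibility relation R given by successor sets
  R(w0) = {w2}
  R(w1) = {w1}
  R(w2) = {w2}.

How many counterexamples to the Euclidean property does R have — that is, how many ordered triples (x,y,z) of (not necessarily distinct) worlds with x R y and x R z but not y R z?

R is Euclidean; there are no such tuples.

0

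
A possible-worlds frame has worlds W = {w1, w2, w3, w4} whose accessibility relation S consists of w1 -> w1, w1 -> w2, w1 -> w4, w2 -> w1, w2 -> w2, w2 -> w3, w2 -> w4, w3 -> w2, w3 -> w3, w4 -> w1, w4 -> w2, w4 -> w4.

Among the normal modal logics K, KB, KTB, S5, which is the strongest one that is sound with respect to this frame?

KTB

Symmetric (axiom B): yes — every pair in S has its reverse in S.
Reflexive (axiom T): yes — every world is S-related to itself.
Euclidean (axiom 5): no — w2 S w1 and w2 S w3, but not w1 S w3.
So F validates K, KB, KTB; S5 would additionally require S to be Euclidean. The strongest is KTB.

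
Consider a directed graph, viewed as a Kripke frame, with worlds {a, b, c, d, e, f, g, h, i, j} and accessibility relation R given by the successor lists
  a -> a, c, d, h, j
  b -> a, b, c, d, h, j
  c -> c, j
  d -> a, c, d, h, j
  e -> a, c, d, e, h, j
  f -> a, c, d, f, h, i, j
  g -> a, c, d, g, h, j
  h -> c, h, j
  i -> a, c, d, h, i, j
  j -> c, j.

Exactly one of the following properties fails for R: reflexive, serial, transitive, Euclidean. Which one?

Reflexive: yes — every world is R-related to itself.
Serial: yes — every world has a successor (e.g. a R a).
Transitive: yes — every two-step R-path is closed by a direct edge.
Euclidean: no — a R c and a R d, but not c R d.
Only Euclidean fails.

Euclidean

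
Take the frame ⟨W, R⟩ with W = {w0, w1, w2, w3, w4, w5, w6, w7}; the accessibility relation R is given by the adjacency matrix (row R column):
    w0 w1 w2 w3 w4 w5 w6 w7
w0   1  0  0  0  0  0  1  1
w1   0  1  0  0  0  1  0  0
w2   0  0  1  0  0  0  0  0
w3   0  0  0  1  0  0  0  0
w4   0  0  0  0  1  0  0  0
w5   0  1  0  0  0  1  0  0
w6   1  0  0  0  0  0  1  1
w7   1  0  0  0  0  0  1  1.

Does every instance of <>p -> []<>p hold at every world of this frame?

By correspondence theory, 5 is valid on a frame iff R is Euclidean.
Euclidean: yes — any two successors of a common world are R-related.

Yes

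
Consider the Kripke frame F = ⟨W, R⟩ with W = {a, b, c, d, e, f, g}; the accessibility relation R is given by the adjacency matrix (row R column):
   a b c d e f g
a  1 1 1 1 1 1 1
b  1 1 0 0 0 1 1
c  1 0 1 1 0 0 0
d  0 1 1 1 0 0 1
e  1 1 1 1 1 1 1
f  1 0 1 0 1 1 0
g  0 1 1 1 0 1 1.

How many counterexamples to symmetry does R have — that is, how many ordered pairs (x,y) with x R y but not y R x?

Enumerating: (a,d), (a,g), (b,f), (d,b), (e,b), (e,c), (e,d), (e,g), (f,c), (g,c), (g,f).

11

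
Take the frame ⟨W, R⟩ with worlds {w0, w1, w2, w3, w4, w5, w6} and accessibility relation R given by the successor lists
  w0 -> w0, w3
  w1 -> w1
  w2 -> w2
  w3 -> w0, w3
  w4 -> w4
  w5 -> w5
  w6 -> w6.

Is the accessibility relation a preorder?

Reflexive: yes — every world is R-related to itself.
Transitive: yes — every two-step R-path is closed by a direct edge.
So R is a preorder.

Yes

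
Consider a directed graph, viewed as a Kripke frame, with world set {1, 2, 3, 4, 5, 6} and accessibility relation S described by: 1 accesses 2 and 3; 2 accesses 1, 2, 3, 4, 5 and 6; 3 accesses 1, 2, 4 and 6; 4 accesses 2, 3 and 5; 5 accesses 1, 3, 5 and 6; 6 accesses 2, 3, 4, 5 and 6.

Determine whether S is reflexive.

No

Reflexive: no — 1 is not related to itself.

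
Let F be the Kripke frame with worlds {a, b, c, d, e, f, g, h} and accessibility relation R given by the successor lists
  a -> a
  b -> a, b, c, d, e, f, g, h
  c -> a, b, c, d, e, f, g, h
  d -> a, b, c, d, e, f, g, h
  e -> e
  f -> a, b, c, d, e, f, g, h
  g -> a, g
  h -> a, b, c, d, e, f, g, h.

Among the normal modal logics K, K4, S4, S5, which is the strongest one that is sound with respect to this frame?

S4

Transitive (axiom 4): yes — every two-step R-path is closed by a direct edge.
Reflexive (axiom T): yes — every world is R-related to itself.
Euclidean (axiom 5): no — b R a and b R c, but not a R c.
So F validates K, K4, S4; S5 would additionally require R to be Euclidean. The strongest is S4.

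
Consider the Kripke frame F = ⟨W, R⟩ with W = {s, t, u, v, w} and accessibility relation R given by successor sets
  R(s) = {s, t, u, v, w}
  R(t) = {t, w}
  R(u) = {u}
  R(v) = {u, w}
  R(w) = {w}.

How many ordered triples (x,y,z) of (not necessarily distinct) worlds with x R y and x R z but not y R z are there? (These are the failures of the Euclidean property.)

17

Enumerating: (s,t,s), (s,t,u), (s,t,v), (s,u,s), (s,u,t), (s,u,v), (s,u,w), (s,v,s), (s,v,t), (s,v,v), (s,w,s), (s,w,t), (s,w,u), (s,w,v), (t,w,t), (v,u,w), (v,w,u).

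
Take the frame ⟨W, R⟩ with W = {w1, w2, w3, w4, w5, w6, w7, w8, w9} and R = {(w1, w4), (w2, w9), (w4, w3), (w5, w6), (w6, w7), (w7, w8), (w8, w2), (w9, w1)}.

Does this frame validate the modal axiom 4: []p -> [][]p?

The schema 4 characterises exactly the transitive frames.
Transitive: no — w1 R w4 and w4 R w3, but not w1 R w3.

No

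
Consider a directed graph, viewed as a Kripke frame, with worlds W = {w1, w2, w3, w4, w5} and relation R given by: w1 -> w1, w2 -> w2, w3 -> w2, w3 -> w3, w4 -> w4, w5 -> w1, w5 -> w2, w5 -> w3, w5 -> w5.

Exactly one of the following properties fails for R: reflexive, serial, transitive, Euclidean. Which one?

Euclidean

Reflexive: yes — every world is R-related to itself.
Serial: yes — every world has a successor (e.g. w1 R w1).
Transitive: yes — every two-step R-path is closed by a direct edge.
Euclidean: no — w5 R w1 and w5 R w2, but not w1 R w2.
Only Euclidean fails.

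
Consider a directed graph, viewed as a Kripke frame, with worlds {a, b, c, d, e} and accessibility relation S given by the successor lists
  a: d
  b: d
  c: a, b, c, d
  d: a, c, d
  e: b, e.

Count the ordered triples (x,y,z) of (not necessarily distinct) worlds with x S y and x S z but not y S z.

Enumerating: (c,a,a), (c,a,b), (c,a,c), (c,b,a), (c,b,b), (c,b,c), (c,d,b), (d,a,a), (d,a,c), (e,b,b), (e,b,e).

11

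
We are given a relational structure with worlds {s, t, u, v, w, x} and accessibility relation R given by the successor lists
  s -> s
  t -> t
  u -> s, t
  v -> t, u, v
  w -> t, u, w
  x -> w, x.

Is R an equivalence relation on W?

No

Reflexive: no — u is not related to itself.
Symmetric: no — u R s but not s R u.
Transitive: no — v R u and u R s, but not v R s.
So R is not an equivalence relation.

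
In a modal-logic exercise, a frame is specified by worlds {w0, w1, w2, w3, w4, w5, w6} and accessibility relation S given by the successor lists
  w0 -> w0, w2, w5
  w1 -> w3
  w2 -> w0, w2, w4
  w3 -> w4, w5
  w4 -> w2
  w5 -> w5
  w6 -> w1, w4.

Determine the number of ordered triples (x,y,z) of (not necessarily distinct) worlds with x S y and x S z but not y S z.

Enumerating: (w0,w2,w5), (w0,w5,w0), (w0,w5,w2), (w1,w3,w3), (w2,w0,w4), (w2,w4,w0), (w2,w4,w4), (w3,w4,w4), (w3,w4,w5), (w3,w5,w4), (w6,w1,w1), (w6,w1,w4), (w6,w4,w1), (w6,w4,w4).

14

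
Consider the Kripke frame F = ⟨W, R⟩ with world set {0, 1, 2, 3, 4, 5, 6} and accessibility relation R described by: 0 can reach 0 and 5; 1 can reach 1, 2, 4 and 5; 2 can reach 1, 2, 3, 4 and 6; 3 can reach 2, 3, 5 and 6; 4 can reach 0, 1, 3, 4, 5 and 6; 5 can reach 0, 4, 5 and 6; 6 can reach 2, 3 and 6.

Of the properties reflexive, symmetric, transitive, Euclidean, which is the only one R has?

Reflexive: yes — every world is R-related to itself.
Symmetric: no — 1 R 5 but not 5 R 1.
Transitive: no — 0 R 5 and 5 R 4, but not 0 R 4.
Euclidean: no — 1 R 2 and 1 R 5, but not 2 R 5.
Only reflexive holds.

reflexive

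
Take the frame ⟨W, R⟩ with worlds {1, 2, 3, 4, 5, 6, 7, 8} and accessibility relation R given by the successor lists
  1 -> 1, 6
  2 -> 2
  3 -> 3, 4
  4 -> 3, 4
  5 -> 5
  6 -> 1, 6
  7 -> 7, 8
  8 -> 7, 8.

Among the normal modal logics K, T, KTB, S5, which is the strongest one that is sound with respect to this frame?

Reflexive (axiom T): yes — every world is R-related to itself.
Symmetric (axiom B): yes — every pair in R has its reverse in R.
Euclidean (axiom 5): yes — any two successors of a common world are R-related.
So F validates K, T, KTB, S5. The strongest is S5.

S5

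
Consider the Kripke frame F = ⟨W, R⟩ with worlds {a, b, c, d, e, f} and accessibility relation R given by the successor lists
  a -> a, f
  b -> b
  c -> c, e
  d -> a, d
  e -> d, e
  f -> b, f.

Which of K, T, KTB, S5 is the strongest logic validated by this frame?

T

Reflexive (axiom T): yes — every world is R-related to itself.
Symmetric (axiom B): no — a R f but not f R a.
Euclidean (axiom 5): no — a R f and a R a, but not f R a.
So F validates K, T; KTB would additionally require R to be symmetric. The strongest is T.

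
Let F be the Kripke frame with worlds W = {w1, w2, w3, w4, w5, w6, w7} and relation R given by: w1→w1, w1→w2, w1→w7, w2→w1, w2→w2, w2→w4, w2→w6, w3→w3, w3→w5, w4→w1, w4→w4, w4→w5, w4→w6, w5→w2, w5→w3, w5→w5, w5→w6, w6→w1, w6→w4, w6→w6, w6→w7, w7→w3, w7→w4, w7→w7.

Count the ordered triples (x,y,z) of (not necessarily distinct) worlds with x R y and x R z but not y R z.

Enumerating: (w1,w2,w7), (w1,w7,w1), (w1,w7,w2), (w2,w1,w4), (w2,w1,w6), (w2,w4,w2), (w2,w6,w2), (w4,w1,w4), (w4,w1,w5), (w4,w1,w6), (w4,w5,w1), (w4,w5,w4), … and 17 more.
Total: 29.

29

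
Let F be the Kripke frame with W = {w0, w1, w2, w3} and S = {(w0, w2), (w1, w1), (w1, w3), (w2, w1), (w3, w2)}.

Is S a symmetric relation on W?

Symmetric: no — w0 S w2 but not w2 S w0.

No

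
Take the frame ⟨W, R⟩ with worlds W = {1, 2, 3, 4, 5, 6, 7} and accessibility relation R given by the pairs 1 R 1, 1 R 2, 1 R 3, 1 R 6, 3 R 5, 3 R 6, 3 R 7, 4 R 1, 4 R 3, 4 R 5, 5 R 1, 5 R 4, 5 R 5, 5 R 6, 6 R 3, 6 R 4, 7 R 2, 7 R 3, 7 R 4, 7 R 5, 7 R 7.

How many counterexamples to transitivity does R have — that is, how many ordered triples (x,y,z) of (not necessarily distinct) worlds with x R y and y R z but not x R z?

Enumerating: (1,3,5), (1,3,7), (1,6,4), (3,5,1), (3,5,4), (3,6,3), (3,6,4), (3,7,2), (3,7,3), (3,7,4), (4,1,2), (4,1,6), … and 17 more.
Total: 29.

29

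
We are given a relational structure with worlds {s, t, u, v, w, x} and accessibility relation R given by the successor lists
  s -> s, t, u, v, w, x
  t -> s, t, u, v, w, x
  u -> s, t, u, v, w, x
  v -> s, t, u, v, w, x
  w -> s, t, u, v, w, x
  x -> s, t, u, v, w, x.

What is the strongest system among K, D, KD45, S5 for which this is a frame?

S5

Serial (axiom D): yes — every world has a successor (e.g. s R s).
Euclidean (axiom 5): yes — any two successors of a common world are R-related.
Transitive (axiom 4): yes — every two-step R-path is closed by a direct edge.
Reflexive (axiom T): yes — every world is R-related to itself.
So F validates K, D, KD45, S5. The strongest is S5.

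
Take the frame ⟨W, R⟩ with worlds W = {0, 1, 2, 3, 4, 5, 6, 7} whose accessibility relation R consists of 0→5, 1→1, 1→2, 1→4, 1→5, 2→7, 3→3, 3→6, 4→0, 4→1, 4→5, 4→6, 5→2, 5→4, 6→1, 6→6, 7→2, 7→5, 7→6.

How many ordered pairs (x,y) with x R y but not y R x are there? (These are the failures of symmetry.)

Enumerating: (0,5), (1,2), (1,5), (3,6), (4,0), (4,6), (5,2), (6,1), (7,5), (7,6).

10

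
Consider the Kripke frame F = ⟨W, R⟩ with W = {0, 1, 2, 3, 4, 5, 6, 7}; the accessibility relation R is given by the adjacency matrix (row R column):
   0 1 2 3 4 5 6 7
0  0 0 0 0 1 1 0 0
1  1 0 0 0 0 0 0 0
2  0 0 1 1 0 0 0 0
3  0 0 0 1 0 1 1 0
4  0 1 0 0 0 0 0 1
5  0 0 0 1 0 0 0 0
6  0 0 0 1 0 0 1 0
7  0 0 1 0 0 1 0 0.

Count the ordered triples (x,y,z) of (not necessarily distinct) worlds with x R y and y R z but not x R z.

15

Enumerating: (0,4,1), (0,4,7), (0,5,3), (1,0,4), (1,0,5), (2,3,5), (2,3,6), (4,1,0), (4,7,2), (4,7,5), (5,3,5), (5,3,6), (6,3,5), (7,2,3), (7,5,3).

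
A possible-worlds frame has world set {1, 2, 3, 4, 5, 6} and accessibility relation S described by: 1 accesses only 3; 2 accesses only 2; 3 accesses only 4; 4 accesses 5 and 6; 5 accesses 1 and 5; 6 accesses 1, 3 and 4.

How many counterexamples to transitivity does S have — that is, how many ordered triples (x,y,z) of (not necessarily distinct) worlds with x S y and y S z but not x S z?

Enumerating: (1,3,4), (3,4,5), (3,4,6), (4,5,1), (4,6,1), (4,6,3), (4,6,4), (5,1,3), (6,4,5), (6,4,6).

10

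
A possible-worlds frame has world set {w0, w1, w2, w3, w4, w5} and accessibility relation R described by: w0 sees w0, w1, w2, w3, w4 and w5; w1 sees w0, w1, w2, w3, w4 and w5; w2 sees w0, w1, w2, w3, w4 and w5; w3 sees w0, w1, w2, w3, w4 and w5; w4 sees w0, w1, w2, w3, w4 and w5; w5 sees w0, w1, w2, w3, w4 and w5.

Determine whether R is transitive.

Yes

Transitive: yes — every two-step R-path is closed by a direct edge.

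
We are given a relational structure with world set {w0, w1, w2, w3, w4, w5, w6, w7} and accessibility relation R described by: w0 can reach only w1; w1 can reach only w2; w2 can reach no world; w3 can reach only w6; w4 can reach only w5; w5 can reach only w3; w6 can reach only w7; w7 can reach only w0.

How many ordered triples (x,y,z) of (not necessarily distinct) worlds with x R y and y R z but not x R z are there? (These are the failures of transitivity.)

6

Enumerating: (w0,w1,w2), (w3,w6,w7), (w4,w5,w3), (w5,w3,w6), (w6,w7,w0), (w7,w0,w1).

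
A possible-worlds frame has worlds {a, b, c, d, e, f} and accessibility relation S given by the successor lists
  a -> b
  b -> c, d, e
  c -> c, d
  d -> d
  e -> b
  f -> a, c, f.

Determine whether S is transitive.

No

Transitive: no — a S b and b S c, but not a S c.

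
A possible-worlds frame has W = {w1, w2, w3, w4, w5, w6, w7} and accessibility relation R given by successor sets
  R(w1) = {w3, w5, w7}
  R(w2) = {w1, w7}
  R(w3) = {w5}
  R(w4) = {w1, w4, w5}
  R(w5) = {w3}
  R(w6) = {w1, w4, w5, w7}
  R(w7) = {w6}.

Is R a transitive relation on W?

No

Transitive: no — w1 R w7 and w7 R w6, but not w1 R w6.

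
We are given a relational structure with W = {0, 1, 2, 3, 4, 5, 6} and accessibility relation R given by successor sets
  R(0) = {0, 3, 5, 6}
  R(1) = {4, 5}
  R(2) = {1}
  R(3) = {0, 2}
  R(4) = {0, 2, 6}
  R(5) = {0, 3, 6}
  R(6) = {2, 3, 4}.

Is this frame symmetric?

Symmetric: no — 0 R 6 but not 6 R 0.

No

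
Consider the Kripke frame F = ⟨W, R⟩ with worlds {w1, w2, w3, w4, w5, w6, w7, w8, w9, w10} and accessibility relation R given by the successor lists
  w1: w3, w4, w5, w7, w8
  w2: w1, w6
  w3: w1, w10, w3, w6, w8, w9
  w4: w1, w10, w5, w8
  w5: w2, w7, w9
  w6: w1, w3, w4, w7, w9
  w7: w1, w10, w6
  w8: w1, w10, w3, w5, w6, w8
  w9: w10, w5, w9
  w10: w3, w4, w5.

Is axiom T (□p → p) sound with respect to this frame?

No

The schema T characterises exactly the reflexive frames.
Reflexive: no — w1 is not related to itself.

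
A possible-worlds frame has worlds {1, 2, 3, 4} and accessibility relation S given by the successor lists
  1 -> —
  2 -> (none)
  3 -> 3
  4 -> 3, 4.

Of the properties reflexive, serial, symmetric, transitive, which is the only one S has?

transitive

Reflexive: no — 1 is not related to itself.
Serial: no — 1 has no S-successor.
Symmetric: no — 4 S 3 but not 3 S 4.
Transitive: yes — every two-step S-path is closed by a direct edge.
Only transitive holds.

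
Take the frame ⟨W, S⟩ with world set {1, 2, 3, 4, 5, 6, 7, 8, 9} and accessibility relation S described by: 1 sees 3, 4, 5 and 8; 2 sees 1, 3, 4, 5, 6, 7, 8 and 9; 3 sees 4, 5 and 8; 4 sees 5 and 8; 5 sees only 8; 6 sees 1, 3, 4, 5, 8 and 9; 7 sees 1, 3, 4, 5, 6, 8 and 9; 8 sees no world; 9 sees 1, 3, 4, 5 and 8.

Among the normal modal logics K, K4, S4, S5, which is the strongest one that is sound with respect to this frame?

K4

Transitive (axiom 4): yes — every two-step S-path is closed by a direct edge.
Reflexive (axiom T): no — 1 is not related to itself.
Euclidean (axiom 5): no — 1 S 4 and 1 S 3, but not 4 S 3.
So F validates K, K4; S4 would additionally require S to be reflexive. The strongest is K4.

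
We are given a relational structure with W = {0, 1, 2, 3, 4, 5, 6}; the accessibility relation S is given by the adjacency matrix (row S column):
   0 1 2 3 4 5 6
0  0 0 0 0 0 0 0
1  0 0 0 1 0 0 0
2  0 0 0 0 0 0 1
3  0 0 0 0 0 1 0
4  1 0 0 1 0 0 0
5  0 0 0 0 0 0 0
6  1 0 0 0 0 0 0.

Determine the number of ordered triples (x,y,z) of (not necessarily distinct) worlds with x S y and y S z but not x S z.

Enumerating: (1,3,5), (2,6,0), (4,3,5).

3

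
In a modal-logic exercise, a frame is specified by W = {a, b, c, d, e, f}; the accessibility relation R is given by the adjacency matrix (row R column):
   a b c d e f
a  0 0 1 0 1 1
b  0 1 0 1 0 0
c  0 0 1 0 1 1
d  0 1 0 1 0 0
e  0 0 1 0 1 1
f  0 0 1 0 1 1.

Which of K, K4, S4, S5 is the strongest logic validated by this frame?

Transitive (axiom 4): yes — every two-step R-path is closed by a direct edge.
Reflexive (axiom T): no — a is not related to itself.
Euclidean (axiom 5): yes — any two successors of a common world are R-related.
So F validates K, K4; S4 would additionally require R to be reflexive. The strongest is K4.

K4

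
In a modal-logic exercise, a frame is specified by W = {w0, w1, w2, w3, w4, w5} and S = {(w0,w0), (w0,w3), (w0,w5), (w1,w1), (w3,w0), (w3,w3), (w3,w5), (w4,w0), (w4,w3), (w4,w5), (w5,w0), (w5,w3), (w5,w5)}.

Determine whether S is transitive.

Yes

Transitive: yes — every two-step S-path is closed by a direct edge.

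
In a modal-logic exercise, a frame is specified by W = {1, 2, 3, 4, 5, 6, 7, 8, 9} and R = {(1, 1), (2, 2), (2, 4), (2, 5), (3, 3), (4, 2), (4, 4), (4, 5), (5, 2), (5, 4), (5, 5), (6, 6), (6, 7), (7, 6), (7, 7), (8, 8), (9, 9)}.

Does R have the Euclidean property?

Yes

Euclidean: yes — any two successors of a common world are R-related.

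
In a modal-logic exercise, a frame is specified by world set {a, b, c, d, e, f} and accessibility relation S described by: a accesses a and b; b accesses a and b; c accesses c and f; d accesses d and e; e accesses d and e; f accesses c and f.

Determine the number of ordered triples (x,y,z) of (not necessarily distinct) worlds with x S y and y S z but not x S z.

0

S is transitive; there are no such tuples.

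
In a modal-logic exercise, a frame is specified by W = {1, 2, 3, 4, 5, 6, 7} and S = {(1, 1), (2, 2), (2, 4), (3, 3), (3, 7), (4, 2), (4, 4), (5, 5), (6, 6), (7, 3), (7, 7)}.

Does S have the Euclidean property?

Euclidean: yes — any two successors of a common world are S-related.

Yes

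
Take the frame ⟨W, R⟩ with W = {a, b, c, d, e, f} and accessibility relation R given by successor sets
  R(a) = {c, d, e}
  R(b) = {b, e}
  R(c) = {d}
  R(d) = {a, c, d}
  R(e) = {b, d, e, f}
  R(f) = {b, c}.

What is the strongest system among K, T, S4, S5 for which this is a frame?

Reflexive (axiom T): no — a is not related to itself.
Transitive (axiom 4): no — a R e and e R b, but not a R b.
Euclidean (axiom 5): no — a R c and a R e, but not c R e.
So F validates K; T would additionally require R to be reflexive. The strongest is K.

K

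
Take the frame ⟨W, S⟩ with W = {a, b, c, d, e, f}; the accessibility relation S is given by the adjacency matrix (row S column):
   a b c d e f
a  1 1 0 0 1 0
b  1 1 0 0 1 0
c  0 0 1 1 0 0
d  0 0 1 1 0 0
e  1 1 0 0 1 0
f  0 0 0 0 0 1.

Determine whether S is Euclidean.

Yes

Euclidean: yes — any two successors of a common world are S-related.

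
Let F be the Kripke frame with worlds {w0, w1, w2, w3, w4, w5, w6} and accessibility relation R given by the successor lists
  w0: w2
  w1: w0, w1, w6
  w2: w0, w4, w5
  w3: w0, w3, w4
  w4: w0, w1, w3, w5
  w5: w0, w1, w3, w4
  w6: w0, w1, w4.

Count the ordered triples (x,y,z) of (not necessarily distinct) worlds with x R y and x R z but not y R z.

36

Enumerating: (w0,w2,w2), (w1,w0,w0), (w1,w0,w1), (w1,w0,w6), (w1,w6,w6), (w2,w0,w0), (w2,w0,w4), (w2,w0,w5), (w2,w4,w4), (w2,w5,w5), (w3,w0,w0), (w3,w0,w3), … and 24 more.
Total: 36.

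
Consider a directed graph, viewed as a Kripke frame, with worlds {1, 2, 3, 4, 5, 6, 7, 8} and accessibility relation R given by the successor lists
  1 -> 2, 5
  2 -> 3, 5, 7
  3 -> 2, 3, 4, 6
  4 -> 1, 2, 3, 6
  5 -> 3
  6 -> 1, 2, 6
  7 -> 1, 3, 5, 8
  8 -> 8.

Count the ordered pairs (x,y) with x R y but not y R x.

15

Enumerating: (1,2), (1,5), (2,5), (2,7), (3,6), (4,1), (4,2), (4,6), (5,3), (6,1), (6,2), (7,1), (7,3), (7,5), (7,8).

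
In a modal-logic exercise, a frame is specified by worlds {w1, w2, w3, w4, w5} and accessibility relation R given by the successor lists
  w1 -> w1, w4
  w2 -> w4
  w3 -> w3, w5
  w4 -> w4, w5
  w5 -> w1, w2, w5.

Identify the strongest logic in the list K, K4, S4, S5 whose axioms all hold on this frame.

K

Transitive (axiom 4): no — w1 R w4 and w4 R w5, but not w1 R w5.
Reflexive (axiom T): no — w2 is not related to itself.
Euclidean (axiom 5): no — w5 R w1 and w5 R w2, but not w1 R w2.
So F validates K; K4 would additionally require R to be transitive. The strongest is K.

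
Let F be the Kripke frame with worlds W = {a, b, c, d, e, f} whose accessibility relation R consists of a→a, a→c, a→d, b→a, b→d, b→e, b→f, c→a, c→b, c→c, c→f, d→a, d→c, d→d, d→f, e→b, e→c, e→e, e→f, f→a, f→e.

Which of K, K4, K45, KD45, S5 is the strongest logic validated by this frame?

Transitive (axiom 4): no — a R c and c R b, but not a R b.
Euclidean (axiom 5): no — a R c and a R d, but not c R d.
Serial (axiom D): yes — every world has a successor (e.g. a R a).
Reflexive (axiom T): no — b is not related to itself.
So F validates K; K4 would additionally require R to be transitive. The strongest is K.

K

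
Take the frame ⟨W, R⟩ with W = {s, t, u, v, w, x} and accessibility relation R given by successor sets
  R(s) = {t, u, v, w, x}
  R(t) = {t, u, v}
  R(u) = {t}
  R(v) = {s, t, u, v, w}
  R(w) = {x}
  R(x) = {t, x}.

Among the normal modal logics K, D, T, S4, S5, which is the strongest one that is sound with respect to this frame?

D

Serial (axiom D): yes — every world has a successor (e.g. s R t).
Reflexive (axiom T): no — s is not related to itself.
Transitive (axiom 4): no — t R v and v R s, but not t R s.
Euclidean (axiom 5): no — s R t and s R w, but not t R w.
So F validates K, D; T would additionally require R to be reflexive. The strongest is D.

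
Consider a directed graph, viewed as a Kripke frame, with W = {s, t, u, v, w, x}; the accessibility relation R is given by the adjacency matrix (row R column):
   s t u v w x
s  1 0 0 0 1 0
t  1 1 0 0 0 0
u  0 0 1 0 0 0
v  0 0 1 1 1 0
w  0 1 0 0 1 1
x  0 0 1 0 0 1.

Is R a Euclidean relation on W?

Euclidean: no — v R u and v R w, but not u R w.

No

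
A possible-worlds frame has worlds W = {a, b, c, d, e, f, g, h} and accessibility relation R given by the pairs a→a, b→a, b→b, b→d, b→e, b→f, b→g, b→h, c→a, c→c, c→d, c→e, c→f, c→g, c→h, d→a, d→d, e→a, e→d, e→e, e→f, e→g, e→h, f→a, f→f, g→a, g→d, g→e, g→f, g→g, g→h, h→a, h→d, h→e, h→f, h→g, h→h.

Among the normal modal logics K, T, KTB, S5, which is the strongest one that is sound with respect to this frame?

T

Reflexive (axiom T): yes — every world is R-related to itself.
Symmetric (axiom B): no — b R a but not a R b.
Euclidean (axiom 5): no — b R a and b R d, but not a R d.
So F validates K, T; KTB would additionally require R to be symmetric. The strongest is T.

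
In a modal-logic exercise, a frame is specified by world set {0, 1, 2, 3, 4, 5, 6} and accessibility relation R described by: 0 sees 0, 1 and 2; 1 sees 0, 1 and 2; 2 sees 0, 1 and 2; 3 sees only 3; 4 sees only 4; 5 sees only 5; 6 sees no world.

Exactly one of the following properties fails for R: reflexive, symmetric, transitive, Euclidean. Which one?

reflexive

Reflexive: no — 6 is not related to itself.
Symmetric: yes — every pair in R has its reverse in R.
Transitive: yes — every two-step R-path is closed by a direct edge.
Euclidean: yes — any two successors of a common world are R-related.
Only reflexive fails.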